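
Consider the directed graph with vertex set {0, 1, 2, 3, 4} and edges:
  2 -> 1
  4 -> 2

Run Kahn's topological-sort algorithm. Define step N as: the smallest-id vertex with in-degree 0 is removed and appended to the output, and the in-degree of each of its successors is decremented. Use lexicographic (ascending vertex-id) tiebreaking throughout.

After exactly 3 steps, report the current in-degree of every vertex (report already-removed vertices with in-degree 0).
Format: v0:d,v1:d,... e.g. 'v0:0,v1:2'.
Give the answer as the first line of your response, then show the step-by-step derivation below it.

v0:0,v1:1,v2:0,v3:0,v4:0

step 1: output 0; order=[0]; indeg=(0,1,1,0,0)
step 2: output 3; order=[0,3]; indeg=(0,1,1,0,0)
step 3: output 4; order=[0,3,4]; indeg=(0,1,0,0,0)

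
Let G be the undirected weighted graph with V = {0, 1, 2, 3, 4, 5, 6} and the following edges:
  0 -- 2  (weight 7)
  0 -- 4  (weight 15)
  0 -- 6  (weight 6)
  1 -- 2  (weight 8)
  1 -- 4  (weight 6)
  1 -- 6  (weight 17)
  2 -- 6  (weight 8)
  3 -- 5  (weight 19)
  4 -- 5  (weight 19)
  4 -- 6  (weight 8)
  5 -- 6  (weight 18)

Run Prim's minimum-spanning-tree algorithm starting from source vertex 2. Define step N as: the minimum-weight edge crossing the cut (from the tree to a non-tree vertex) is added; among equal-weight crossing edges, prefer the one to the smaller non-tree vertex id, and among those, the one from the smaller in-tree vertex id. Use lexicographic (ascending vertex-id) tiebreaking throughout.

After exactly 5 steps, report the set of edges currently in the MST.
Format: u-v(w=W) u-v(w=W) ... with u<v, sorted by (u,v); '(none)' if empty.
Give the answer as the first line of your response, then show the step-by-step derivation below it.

0-2(w=7) 0-6(w=6) 1-2(w=8) 1-4(w=6) 5-6(w=18)

step 1: add edge 0-2 (w=7); MST = {0-2(w=7)}
step 2: add edge 0-6 (w=6); MST = {0-2(w=7) 0-6(w=6)}
step 3: add edge 1-2 (w=8); MST = {0-2(w=7) 0-6(w=6) 1-2(w=8)}
step 4: add edge 1-4 (w=6); MST = {0-2(w=7) 0-6(w=6) 1-2(w=8) 1-4(w=6)}
step 5: add edge 5-6 (w=18); MST = {0-2(w=7) 0-6(w=6) 1-2(w=8) 1-4(w=6) 5-6(w=18)}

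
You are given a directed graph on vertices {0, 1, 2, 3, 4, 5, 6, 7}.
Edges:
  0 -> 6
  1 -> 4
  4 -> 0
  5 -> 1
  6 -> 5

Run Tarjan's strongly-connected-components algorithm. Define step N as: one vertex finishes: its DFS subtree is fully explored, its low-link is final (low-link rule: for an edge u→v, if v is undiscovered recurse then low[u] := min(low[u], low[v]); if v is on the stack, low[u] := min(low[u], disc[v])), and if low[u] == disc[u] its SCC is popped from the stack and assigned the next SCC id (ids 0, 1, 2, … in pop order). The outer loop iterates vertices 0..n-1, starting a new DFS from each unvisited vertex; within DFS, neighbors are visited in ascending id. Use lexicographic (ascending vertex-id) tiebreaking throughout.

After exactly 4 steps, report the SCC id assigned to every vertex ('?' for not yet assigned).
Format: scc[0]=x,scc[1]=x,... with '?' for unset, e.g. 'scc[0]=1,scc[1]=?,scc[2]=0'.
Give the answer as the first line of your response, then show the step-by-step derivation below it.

scc[0]=?,scc[1]=?,scc[2]=?,scc[3]=?,scc[4]=?,scc[5]=?,scc[6]=?,scc[7]=?

step 1: low=(low[0]=0,low[1]=3,low[2]=?,low[3]=?,low[4]=0,low[5]=2,low[6]=1,low[7]=?); scc=(scc[0]=?,scc[1]=?,scc[2]=?,scc[3]=?,scc[4]=?,scc[5]=?,scc[6]=?,scc[7]=?)
step 2: low=(low[0]=0,low[1]=0,low[2]=?,low[3]=?,low[4]=0,low[5]=2,low[6]=1,low[7]=?); scc=(scc[0]=?,scc[1]=?,scc[2]=?,scc[3]=?,scc[4]=?,scc[5]=?,scc[6]=?,scc[7]=?)
step 3: low=(low[0]=0,low[1]=0,low[2]=?,low[3]=?,low[4]=0,low[5]=0,low[6]=1,low[7]=?); scc=(scc[0]=?,scc[1]=?,scc[2]=?,scc[3]=?,scc[4]=?,scc[5]=?,scc[6]=?,scc[7]=?)
step 4: low=(low[0]=0,low[1]=0,low[2]=?,low[3]=?,low[4]=0,low[5]=0,low[6]=0,low[7]=?); scc=(scc[0]=?,scc[1]=?,scc[2]=?,scc[3]=?,scc[4]=?,scc[5]=?,scc[6]=?,scc[7]=?)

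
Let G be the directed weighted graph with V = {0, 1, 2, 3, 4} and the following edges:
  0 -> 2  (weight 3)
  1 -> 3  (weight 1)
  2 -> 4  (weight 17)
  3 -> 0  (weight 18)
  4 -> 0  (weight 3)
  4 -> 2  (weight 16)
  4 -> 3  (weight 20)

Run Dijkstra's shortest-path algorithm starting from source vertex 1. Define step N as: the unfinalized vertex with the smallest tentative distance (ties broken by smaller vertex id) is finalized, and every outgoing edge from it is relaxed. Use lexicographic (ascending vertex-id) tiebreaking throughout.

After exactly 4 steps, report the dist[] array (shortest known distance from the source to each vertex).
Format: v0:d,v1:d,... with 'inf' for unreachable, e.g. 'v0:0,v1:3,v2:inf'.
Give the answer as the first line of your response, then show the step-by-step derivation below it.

v0:19,v1:0,v2:22,v3:1,v4:39

step 1: dist = v0:inf,v1:0,v2:inf,v3:1,v4:inf
step 2: dist = v0:19,v1:0,v2:inf,v3:1,v4:inf
step 3: dist = v0:19,v1:0,v2:22,v3:1,v4:inf
step 4: dist = v0:19,v1:0,v2:22,v3:1,v4:39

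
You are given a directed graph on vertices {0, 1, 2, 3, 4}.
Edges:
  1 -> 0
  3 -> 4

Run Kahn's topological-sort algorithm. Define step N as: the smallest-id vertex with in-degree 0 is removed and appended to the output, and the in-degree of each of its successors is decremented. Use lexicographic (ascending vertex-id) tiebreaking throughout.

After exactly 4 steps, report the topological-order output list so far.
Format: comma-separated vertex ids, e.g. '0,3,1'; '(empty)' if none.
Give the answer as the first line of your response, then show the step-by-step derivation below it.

1,0,2,3

step 1: output 1; order=[1]; indeg=(0,0,0,0,1)
step 2: output 0; order=[1,0]; indeg=(0,0,0,0,1)
step 3: output 2; order=[1,0,2]; indeg=(0,0,0,0,1)
step 4: output 3; order=[1,0,2,3]; indeg=(0,0,0,0,0)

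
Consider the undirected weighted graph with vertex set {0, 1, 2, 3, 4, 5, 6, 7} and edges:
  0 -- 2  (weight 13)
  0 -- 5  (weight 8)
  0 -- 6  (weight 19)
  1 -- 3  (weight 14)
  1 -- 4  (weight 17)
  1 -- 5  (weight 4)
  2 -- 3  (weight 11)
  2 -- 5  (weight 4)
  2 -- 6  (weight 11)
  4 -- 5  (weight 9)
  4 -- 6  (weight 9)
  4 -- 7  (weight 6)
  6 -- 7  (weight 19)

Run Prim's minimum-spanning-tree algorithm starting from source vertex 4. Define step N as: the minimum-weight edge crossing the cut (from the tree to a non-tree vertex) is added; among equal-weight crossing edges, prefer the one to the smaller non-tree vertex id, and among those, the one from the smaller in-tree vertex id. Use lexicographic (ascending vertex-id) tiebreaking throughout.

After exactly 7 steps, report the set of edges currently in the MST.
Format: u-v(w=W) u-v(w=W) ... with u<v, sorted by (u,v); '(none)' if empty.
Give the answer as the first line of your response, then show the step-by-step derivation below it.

0-5(w=8) 1-5(w=4) 2-3(w=11) 2-5(w=4) 4-5(w=9) 4-6(w=9) 4-7(w=6)

step 1: add edge 4-7 (w=6); MST = {4-7(w=6)}
step 2: add edge 4-5 (w=9); MST = {4-5(w=9) 4-7(w=6)}
step 3: add edge 1-5 (w=4); MST = {1-5(w=4) 4-5(w=9) 4-7(w=6)}
step 4: add edge 2-5 (w=4); MST = {1-5(w=4) 2-5(w=4) 4-5(w=9) 4-7(w=6)}
step 5: add edge 0-5 (w=8); MST = {0-5(w=8) 1-5(w=4) 2-5(w=4) 4-5(w=9) 4-7(w=6)}
step 6: add edge 4-6 (w=9); MST = {0-5(w=8) 1-5(w=4) 2-5(w=4) 4-5(w=9) 4-6(w=9) 4-7(w=6)}
step 7: add edge 2-3 (w=11); MST = {0-5(w=8) 1-5(w=4) 2-3(w=11) 2-5(w=4) 4-5(w=9) 4-6(w=9) 4-7(w=6)}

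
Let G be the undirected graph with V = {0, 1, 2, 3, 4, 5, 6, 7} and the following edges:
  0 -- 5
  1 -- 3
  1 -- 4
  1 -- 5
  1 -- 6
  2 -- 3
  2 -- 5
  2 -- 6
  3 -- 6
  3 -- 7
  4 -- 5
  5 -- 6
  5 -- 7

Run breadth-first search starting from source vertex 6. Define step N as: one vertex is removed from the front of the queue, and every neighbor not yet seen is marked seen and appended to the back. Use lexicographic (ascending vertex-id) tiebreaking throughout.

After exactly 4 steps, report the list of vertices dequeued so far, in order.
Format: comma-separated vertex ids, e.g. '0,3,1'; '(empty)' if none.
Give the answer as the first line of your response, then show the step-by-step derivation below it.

6,1,2,3

step 1: dequeue 6; queue=[1,2,3,5]; order=6
step 2: dequeue 1; queue=[2,3,5,4]; order=6,1
step 3: dequeue 2; queue=[3,5,4]; order=6,1,2
step 4: dequeue 3; queue=[5,4,7]; order=6,1,2,3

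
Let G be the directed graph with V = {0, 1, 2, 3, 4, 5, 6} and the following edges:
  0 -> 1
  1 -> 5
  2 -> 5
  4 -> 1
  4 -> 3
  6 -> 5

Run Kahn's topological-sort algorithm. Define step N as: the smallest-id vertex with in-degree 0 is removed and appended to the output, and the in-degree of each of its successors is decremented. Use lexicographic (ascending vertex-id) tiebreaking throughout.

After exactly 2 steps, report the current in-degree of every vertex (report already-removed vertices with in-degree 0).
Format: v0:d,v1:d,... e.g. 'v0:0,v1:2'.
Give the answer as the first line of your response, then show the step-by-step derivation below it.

v0:0,v1:1,v2:0,v3:1,v4:0,v5:2,v6:0

step 1: output 0; order=[0]; indeg=(0,1,0,1,0,3,0)
step 2: output 2; order=[0,2]; indeg=(0,1,0,1,0,2,0)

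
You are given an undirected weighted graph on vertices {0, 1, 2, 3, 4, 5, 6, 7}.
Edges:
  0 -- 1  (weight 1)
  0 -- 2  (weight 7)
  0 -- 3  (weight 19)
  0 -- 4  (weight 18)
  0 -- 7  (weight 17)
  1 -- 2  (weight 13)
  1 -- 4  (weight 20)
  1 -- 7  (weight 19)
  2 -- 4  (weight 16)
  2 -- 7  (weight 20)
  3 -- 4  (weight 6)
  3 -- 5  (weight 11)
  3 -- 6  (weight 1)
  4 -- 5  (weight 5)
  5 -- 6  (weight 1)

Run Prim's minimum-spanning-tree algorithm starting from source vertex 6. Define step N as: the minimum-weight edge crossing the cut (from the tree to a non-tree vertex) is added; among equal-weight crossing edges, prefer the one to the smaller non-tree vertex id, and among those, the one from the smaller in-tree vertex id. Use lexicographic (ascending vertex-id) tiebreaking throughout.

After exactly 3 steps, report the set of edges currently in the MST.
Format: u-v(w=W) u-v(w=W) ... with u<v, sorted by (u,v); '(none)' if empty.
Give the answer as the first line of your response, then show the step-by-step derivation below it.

3-6(w=1) 4-5(w=5) 5-6(w=1)

step 1: add edge 3-6 (w=1); MST = {3-6(w=1)}
step 2: add edge 5-6 (w=1); MST = {3-6(w=1) 5-6(w=1)}
step 3: add edge 4-5 (w=5); MST = {3-6(w=1) 4-5(w=5) 5-6(w=1)}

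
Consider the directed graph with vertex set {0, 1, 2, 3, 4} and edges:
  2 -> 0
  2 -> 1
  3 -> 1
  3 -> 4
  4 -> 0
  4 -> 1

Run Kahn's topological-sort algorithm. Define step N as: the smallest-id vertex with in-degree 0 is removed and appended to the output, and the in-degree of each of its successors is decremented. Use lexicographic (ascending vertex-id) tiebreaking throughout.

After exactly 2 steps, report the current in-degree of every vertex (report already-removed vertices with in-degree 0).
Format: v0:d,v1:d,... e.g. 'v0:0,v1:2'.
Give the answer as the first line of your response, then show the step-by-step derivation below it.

v0:1,v1:1,v2:0,v3:0,v4:0

step 1: output 2; order=[2]; indeg=(1,2,0,0,1)
step 2: output 3; order=[2,3]; indeg=(1,1,0,0,0)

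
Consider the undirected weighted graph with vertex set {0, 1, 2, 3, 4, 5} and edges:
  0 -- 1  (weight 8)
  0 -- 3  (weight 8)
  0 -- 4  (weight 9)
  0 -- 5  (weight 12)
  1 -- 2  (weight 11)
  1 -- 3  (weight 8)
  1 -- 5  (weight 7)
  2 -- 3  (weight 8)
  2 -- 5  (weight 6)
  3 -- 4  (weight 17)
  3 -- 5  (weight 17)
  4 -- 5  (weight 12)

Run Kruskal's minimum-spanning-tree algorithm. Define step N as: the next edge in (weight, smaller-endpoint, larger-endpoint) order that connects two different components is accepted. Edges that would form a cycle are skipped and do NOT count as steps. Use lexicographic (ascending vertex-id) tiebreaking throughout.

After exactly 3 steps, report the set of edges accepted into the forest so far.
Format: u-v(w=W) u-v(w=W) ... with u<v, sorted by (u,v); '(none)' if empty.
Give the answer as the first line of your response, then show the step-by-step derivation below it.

0-1(w=8) 1-5(w=7) 2-5(w=6)

step 1: add edge 2-5 (w=6); MST = {2-5(w=6)}
step 2: add edge 1-5 (w=7); MST = {1-5(w=7) 2-5(w=6)}
step 3: add edge 0-1 (w=8); MST = {0-1(w=8) 1-5(w=7) 2-5(w=6)}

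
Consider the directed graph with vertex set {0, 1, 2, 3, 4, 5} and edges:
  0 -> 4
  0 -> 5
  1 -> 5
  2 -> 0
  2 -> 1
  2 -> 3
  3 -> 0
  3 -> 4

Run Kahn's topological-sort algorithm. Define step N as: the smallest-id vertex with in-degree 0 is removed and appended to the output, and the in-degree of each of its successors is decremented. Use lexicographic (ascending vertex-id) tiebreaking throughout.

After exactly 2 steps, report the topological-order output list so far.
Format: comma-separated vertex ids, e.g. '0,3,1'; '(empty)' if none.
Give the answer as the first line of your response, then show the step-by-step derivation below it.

2,1

step 1: output 2; order=[2]; indeg=(1,0,0,0,2,2)
step 2: output 1; order=[2,1]; indeg=(1,0,0,0,2,1)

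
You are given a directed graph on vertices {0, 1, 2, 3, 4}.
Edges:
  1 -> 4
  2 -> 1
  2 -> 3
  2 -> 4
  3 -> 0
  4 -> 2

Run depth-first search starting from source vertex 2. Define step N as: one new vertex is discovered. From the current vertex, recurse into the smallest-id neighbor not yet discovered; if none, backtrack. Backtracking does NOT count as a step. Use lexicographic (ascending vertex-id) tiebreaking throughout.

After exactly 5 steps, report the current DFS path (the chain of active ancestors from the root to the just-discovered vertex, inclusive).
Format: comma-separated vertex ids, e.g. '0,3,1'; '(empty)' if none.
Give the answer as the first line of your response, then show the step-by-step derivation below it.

2,3,0

step 1: discover 2; path=2; order=2
step 2: discover 1; path=2>1; order=2,1
step 3: discover 4; path=2>1>4; order=2,1,4
step 4: discover 3; path=2>3; order=2,1,4,3
step 5: discover 0; path=2>3>0; order=2,1,4,3,0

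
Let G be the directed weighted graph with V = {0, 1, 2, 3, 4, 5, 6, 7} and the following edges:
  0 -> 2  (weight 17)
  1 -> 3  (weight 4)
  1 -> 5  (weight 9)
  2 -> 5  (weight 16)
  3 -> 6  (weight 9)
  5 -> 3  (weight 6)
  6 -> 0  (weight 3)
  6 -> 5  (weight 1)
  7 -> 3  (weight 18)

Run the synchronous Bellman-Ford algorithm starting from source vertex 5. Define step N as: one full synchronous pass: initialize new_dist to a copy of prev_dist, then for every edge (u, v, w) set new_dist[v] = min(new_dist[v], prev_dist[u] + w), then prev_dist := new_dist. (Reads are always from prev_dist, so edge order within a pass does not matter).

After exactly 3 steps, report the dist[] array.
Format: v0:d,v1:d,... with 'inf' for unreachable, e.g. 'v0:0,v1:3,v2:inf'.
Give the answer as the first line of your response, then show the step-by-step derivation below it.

v0:18,v1:inf,v2:inf,v3:6,v4:inf,v5:0,v6:15,v7:inf

step 1: dist = v0:inf,v1:inf,v2:inf,v3:6,v4:inf,v5:0,v6:inf,v7:inf
step 2: dist = v0:inf,v1:inf,v2:inf,v3:6,v4:inf,v5:0,v6:15,v7:inf
step 3: dist = v0:18,v1:inf,v2:inf,v3:6,v4:inf,v5:0,v6:15,v7:inf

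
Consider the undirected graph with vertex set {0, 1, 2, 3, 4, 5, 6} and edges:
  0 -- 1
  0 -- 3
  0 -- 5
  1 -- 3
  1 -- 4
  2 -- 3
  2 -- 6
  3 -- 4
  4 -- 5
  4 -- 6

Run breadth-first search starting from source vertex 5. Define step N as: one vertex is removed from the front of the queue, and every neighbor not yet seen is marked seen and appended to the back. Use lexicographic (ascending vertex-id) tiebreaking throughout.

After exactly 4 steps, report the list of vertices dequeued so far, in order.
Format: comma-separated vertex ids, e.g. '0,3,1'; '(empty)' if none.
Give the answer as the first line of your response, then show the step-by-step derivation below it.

5,0,4,1

step 1: dequeue 5; queue=[0,4]; order=5
step 2: dequeue 0; queue=[4,1,3]; order=5,0
step 3: dequeue 4; queue=[1,3,6]; order=5,0,4
step 4: dequeue 1; queue=[3,6]; order=5,0,4,1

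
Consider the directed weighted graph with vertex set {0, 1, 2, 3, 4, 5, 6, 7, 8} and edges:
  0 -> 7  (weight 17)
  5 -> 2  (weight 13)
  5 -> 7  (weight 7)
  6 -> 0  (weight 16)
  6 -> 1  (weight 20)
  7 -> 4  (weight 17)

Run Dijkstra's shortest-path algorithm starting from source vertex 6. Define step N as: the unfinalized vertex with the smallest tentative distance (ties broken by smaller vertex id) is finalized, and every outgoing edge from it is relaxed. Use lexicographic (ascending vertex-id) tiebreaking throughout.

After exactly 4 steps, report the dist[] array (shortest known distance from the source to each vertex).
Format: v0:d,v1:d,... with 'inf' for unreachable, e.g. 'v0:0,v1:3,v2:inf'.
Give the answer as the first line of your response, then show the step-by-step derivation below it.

v0:16,v1:20,v2:inf,v3:inf,v4:50,v5:inf,v6:0,v7:33,v8:inf

step 1: dist = v0:16,v1:20,v2:inf,v3:inf,v4:inf,v5:inf,v6:0,v7:inf,v8:inf
step 2: dist = v0:16,v1:20,v2:inf,v3:inf,v4:inf,v5:inf,v6:0,v7:33,v8:inf
step 3: dist = v0:16,v1:20,v2:inf,v3:inf,v4:inf,v5:inf,v6:0,v7:33,v8:inf
step 4: dist = v0:16,v1:20,v2:inf,v3:inf,v4:50,v5:inf,v6:0,v7:33,v8:inf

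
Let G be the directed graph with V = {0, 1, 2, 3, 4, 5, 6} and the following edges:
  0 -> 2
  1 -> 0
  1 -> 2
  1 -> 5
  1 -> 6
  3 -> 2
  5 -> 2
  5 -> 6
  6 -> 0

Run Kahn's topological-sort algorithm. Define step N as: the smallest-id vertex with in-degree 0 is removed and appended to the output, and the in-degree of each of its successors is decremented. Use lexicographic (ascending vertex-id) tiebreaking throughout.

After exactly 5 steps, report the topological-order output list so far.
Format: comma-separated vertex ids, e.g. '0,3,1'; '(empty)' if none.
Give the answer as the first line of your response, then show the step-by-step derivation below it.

1,3,4,5,6

step 1: output 1; order=[1]; indeg=(1,0,3,0,0,0,1)
step 2: output 3; order=[1,3]; indeg=(1,0,2,0,0,0,1)
step 3: output 4; order=[1,3,4]; indeg=(1,0,2,0,0,0,1)
step 4: output 5; order=[1,3,4,5]; indeg=(1,0,1,0,0,0,0)
step 5: output 6; order=[1,3,4,5,6]; indeg=(0,0,1,0,0,0,0)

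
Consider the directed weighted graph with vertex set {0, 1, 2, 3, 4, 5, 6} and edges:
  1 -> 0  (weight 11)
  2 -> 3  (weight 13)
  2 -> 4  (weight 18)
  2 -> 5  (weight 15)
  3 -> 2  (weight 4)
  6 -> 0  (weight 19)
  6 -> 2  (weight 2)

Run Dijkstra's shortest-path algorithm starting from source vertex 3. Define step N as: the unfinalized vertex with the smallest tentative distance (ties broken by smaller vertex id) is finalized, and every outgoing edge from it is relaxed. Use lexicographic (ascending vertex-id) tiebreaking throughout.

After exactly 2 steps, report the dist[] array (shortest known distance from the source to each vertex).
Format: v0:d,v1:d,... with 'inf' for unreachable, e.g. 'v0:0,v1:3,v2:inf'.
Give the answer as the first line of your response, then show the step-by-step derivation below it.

v0:inf,v1:inf,v2:4,v3:0,v4:22,v5:19,v6:inf

step 1: dist = v0:inf,v1:inf,v2:4,v3:0,v4:inf,v5:inf,v6:inf
step 2: dist = v0:inf,v1:inf,v2:4,v3:0,v4:22,v5:19,v6:inf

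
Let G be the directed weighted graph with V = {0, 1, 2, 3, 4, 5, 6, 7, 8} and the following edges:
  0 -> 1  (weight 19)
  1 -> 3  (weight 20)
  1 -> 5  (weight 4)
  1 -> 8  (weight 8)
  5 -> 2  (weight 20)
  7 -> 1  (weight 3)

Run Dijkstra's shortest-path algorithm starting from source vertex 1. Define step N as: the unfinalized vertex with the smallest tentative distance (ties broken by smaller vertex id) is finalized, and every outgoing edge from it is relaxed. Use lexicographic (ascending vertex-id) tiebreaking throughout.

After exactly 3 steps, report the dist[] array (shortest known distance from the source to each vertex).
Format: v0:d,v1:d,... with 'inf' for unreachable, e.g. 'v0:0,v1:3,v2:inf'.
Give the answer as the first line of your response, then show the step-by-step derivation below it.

v0:inf,v1:0,v2:24,v3:20,v4:inf,v5:4,v6:inf,v7:inf,v8:8

step 1: dist = v0:inf,v1:0,v2:inf,v3:20,v4:inf,v5:4,v6:inf,v7:inf,v8:8
step 2: dist = v0:inf,v1:0,v2:24,v3:20,v4:inf,v5:4,v6:inf,v7:inf,v8:8
step 3: dist = v0:inf,v1:0,v2:24,v3:20,v4:inf,v5:4,v6:inf,v7:inf,v8:8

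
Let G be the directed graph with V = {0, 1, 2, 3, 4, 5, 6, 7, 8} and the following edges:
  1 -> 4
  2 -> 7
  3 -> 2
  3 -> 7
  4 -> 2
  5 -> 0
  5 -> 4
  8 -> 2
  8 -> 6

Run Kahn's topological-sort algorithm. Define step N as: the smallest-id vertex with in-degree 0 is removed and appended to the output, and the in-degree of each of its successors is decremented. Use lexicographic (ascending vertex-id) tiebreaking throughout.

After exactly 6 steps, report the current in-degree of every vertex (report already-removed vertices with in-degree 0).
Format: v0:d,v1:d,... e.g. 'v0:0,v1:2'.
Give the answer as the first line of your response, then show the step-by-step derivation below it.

v0:0,v1:0,v2:0,v3:0,v4:0,v5:0,v6:0,v7:1,v8:0

step 1: output 1; order=[1]; indeg=(1,0,3,0,1,0,1,2,0)
step 2: output 3; order=[1,3]; indeg=(1,0,2,0,1,0,1,1,0)
step 3: output 5; order=[1,3,5]; indeg=(0,0,2,0,0,0,1,1,0)
step 4: output 0; order=[1,3,5,0]; indeg=(0,0,2,0,0,0,1,1,0)
step 5: output 4; order=[1,3,5,0,4]; indeg=(0,0,1,0,0,0,1,1,0)
step 6: output 8; order=[1,3,5,0,4,8]; indeg=(0,0,0,0,0,0,0,1,0)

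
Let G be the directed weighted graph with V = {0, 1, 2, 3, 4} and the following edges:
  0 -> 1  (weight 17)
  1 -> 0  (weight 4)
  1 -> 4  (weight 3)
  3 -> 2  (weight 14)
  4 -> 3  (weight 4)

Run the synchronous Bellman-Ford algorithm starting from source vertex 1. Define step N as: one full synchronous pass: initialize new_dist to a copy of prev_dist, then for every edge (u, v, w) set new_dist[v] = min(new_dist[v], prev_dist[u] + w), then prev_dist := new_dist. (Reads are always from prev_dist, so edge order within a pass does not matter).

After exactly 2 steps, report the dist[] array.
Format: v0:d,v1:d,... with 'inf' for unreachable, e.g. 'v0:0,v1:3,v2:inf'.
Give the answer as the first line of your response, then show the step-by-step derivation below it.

v0:4,v1:0,v2:inf,v3:7,v4:3

step 1: dist = v0:4,v1:0,v2:inf,v3:inf,v4:3
step 2: dist = v0:4,v1:0,v2:inf,v3:7,v4:3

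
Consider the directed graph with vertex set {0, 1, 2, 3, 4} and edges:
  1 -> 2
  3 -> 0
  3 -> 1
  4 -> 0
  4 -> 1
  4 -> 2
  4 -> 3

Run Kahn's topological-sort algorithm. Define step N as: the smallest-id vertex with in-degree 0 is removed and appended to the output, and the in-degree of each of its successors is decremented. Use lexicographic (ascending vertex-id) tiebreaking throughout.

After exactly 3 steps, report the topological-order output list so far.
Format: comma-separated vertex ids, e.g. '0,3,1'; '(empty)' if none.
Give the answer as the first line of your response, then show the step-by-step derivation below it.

4,3,0

step 1: output 4; order=[4]; indeg=(1,1,1,0,0)
step 2: output 3; order=[4,3]; indeg=(0,0,1,0,0)
step 3: output 0; order=[4,3,0]; indeg=(0,0,1,0,0)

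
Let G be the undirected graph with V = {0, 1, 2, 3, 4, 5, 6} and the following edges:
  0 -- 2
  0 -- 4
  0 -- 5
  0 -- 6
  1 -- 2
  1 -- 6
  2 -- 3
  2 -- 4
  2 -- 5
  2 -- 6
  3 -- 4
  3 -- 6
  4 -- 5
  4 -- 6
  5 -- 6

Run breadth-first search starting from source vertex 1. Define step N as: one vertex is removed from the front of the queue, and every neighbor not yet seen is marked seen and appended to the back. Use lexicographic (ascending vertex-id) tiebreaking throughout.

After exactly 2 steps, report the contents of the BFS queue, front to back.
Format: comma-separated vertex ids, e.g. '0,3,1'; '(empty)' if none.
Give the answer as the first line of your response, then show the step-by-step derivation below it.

6,0,3,4,5

step 1: dequeue 1; queue=[2,6]; order=1
step 2: dequeue 2; queue=[6,0,3,4,5]; order=1,2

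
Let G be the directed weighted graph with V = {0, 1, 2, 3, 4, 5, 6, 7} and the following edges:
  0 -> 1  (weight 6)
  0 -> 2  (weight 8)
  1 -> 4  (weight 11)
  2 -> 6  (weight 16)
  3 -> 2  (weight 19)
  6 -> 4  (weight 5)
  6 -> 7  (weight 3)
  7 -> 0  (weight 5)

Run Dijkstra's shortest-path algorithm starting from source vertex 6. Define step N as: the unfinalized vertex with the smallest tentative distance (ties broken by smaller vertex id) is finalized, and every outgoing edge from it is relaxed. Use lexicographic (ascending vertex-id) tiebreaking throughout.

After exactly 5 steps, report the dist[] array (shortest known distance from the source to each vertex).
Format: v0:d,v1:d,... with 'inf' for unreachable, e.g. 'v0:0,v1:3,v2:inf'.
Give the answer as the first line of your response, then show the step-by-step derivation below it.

v0:8,v1:14,v2:16,v3:inf,v4:5,v5:inf,v6:0,v7:3

step 1: dist = v0:inf,v1:inf,v2:inf,v3:inf,v4:5,v5:inf,v6:0,v7:3
step 2: dist = v0:8,v1:inf,v2:inf,v3:inf,v4:5,v5:inf,v6:0,v7:3
step 3: dist = v0:8,v1:inf,v2:inf,v3:inf,v4:5,v5:inf,v6:0,v7:3
step 4: dist = v0:8,v1:14,v2:16,v3:inf,v4:5,v5:inf,v6:0,v7:3
step 5: dist = v0:8,v1:14,v2:16,v3:inf,v4:5,v5:inf,v6:0,v7:3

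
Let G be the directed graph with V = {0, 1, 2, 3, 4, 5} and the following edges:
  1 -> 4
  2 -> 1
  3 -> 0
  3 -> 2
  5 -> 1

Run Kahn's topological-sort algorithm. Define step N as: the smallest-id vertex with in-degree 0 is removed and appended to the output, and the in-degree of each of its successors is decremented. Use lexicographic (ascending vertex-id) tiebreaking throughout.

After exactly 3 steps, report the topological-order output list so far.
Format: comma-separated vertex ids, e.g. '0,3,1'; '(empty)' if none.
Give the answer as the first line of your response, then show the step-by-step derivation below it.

3,0,2

step 1: output 3; order=[3]; indeg=(0,2,0,0,1,0)
step 2: output 0; order=[3,0]; indeg=(0,2,0,0,1,0)
step 3: output 2; order=[3,0,2]; indeg=(0,1,0,0,1,0)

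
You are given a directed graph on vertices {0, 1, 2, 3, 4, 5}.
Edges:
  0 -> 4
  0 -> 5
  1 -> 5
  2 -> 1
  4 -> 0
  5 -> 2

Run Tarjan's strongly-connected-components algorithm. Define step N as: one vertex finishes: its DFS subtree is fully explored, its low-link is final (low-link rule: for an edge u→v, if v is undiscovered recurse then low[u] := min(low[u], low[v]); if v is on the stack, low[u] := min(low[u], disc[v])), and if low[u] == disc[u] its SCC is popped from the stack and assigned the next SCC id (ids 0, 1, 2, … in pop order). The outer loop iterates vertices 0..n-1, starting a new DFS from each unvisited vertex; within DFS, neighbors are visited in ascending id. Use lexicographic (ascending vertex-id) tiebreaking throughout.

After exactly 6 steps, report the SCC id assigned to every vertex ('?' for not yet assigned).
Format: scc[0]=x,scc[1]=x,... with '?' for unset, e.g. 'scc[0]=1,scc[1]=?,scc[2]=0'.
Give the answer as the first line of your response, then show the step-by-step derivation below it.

scc[0]=1,scc[1]=0,scc[2]=0,scc[3]=2,scc[4]=1,scc[5]=0

step 1: low=(low[0]=0,low[1]=?,low[2]=?,low[3]=?,low[4]=0,low[5]=?); scc=(scc[0]=?,scc[1]=?,scc[2]=?,scc[3]=?,scc[4]=?,scc[5]=?)
step 2: low=(low[0]=0,low[1]=2,low[2]=3,low[3]=?,low[4]=0,low[5]=2); scc=(scc[0]=?,scc[1]=?,scc[2]=?,scc[3]=?,scc[4]=?,scc[5]=?)
step 3: low=(low[0]=0,low[1]=2,low[2]=2,low[3]=?,low[4]=0,low[5]=2); scc=(scc[0]=?,scc[1]=?,scc[2]=?,scc[3]=?,scc[4]=?,scc[5]=?)
step 4: low=(low[0]=0,low[1]=2,low[2]=2,low[3]=?,low[4]=0,low[5]=2); scc=(scc[0]=?,scc[1]=0,scc[2]=0,scc[3]=?,scc[4]=?,scc[5]=0)
step 5: low=(low[0]=0,low[1]=2,low[2]=2,low[3]=?,low[4]=0,low[5]=2); scc=(scc[0]=1,scc[1]=0,scc[2]=0,scc[3]=?,scc[4]=1,scc[5]=0)
step 6: low=(low[0]=0,low[1]=2,low[2]=2,low[3]=5,low[4]=0,low[5]=2); scc=(scc[0]=1,scc[1]=0,scc[2]=0,scc[3]=2,scc[4]=1,scc[5]=0)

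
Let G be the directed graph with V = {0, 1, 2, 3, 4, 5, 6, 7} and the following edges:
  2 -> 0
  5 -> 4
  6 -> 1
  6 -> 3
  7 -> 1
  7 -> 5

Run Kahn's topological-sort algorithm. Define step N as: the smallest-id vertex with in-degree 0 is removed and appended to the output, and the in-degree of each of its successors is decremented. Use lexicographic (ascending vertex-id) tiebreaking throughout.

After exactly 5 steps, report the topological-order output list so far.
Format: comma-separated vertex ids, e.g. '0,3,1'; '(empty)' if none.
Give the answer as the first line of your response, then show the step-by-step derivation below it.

2,0,6,3,7

step 1: output 2; order=[2]; indeg=(0,2,0,1,1,1,0,0)
step 2: output 0; order=[2,0]; indeg=(0,2,0,1,1,1,0,0)
step 3: output 6; order=[2,0,6]; indeg=(0,1,0,0,1,1,0,0)
step 4: output 3; order=[2,0,6,3]; indeg=(0,1,0,0,1,1,0,0)
step 5: output 7; order=[2,0,6,3,7]; indeg=(0,0,0,0,1,0,0,0)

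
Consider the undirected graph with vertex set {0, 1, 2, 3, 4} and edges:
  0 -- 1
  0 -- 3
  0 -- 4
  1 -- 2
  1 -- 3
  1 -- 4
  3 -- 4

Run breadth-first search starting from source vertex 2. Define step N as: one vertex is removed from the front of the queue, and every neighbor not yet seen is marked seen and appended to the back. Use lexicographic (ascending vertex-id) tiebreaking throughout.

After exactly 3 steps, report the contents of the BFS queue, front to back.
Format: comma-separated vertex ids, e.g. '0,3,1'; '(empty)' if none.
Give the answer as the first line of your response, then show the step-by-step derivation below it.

3,4

step 1: dequeue 2; queue=[1]; order=2
step 2: dequeue 1; queue=[0,3,4]; order=2,1
step 3: dequeue 0; queue=[3,4]; order=2,1,0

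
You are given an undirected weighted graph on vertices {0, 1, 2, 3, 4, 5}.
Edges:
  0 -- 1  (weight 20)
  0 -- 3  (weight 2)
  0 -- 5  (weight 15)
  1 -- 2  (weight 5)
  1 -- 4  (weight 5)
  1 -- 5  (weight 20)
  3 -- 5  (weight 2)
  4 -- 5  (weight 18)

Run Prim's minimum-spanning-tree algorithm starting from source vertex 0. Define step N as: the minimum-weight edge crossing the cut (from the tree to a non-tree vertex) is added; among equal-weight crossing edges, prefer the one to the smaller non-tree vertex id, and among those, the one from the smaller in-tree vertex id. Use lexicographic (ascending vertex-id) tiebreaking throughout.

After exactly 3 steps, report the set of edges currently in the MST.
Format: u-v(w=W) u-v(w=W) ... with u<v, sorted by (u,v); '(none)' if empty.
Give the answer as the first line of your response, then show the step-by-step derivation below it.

0-3(w=2) 3-5(w=2) 4-5(w=18)

step 1: add edge 0-3 (w=2); MST = {0-3(w=2)}
step 2: add edge 3-5 (w=2); MST = {0-3(w=2) 3-5(w=2)}
step 3: add edge 4-5 (w=18); MST = {0-3(w=2) 3-5(w=2) 4-5(w=18)}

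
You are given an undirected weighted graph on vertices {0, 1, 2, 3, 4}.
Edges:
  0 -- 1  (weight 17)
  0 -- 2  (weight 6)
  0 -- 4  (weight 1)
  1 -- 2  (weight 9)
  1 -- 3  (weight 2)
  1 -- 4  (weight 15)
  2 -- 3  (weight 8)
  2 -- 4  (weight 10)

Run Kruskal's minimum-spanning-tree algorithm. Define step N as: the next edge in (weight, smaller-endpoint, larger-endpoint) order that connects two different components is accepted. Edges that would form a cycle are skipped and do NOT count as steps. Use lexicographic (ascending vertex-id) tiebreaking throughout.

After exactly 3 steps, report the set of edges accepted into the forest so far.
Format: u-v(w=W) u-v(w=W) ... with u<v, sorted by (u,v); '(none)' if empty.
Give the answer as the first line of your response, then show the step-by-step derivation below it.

0-2(w=6) 0-4(w=1) 1-3(w=2)

step 1: add edge 0-4 (w=1); MST = {0-4(w=1)}
step 2: add edge 1-3 (w=2); MST = {0-4(w=1) 1-3(w=2)}
step 3: add edge 0-2 (w=6); MST = {0-2(w=6) 0-4(w=1) 1-3(w=2)}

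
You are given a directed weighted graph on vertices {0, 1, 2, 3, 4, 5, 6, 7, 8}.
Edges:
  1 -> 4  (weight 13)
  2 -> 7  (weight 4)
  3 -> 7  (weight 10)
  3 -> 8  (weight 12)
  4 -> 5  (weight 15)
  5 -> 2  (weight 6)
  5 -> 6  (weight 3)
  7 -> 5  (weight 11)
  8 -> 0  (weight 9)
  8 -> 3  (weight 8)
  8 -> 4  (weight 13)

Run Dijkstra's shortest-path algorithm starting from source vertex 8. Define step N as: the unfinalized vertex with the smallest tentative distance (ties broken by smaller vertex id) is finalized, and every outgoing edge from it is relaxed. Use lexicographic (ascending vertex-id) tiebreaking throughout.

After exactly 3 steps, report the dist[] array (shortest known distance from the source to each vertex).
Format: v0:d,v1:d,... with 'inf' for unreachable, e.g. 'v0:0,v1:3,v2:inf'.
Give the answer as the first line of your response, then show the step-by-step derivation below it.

v0:9,v1:inf,v2:inf,v3:8,v4:13,v5:inf,v6:inf,v7:18,v8:0

step 1: dist = v0:9,v1:inf,v2:inf,v3:8,v4:13,v5:inf,v6:inf,v7:inf,v8:0
step 2: dist = v0:9,v1:inf,v2:inf,v3:8,v4:13,v5:inf,v6:inf,v7:18,v8:0
step 3: dist = v0:9,v1:inf,v2:inf,v3:8,v4:13,v5:inf,v6:inf,v7:18,v8:0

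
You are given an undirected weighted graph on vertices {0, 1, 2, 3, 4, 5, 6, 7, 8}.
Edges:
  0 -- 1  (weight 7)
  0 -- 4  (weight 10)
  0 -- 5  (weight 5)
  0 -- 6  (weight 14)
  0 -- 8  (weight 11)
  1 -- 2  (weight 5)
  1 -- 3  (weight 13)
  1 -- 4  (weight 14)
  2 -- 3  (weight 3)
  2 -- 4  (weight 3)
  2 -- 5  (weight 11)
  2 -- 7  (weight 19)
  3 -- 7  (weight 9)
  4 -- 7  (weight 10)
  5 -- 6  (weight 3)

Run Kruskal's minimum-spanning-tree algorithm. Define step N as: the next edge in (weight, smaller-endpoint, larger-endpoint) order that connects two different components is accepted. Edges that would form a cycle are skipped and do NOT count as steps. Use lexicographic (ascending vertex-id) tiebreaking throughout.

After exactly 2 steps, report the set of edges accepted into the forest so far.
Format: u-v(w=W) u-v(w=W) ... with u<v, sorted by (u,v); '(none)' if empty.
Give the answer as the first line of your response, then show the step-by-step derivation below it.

2-3(w=3) 2-4(w=3)

step 1: add edge 2-3 (w=3); MST = {2-3(w=3)}
step 2: add edge 2-4 (w=3); MST = {2-3(w=3) 2-4(w=3)}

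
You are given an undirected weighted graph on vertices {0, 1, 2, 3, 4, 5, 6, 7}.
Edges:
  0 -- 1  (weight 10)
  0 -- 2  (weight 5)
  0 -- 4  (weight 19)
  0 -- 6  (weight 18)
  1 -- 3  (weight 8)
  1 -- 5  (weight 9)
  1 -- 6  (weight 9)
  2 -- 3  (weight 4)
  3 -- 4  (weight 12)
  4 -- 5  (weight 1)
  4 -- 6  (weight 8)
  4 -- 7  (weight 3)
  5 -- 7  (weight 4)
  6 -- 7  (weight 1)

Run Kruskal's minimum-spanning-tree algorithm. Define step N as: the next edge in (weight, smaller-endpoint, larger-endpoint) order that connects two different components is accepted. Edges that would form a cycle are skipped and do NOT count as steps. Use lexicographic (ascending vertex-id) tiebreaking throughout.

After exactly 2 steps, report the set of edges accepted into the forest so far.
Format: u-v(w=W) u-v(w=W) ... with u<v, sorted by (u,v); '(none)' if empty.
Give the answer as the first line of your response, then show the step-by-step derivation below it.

4-5(w=1) 6-7(w=1)

step 1: add edge 4-5 (w=1); MST = {4-5(w=1)}
step 2: add edge 6-7 (w=1); MST = {4-5(w=1) 6-7(w=1)}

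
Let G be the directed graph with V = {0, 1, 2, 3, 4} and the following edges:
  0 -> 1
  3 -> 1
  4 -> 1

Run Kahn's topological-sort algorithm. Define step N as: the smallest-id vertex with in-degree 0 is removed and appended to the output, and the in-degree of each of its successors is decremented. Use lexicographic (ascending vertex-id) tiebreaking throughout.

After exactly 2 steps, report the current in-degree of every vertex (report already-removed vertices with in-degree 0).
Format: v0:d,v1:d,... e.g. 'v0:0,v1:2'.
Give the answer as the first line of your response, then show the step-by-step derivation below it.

v0:0,v1:2,v2:0,v3:0,v4:0

step 1: output 0; order=[0]; indeg=(0,2,0,0,0)
step 2: output 2; order=[0,2]; indeg=(0,2,0,0,0)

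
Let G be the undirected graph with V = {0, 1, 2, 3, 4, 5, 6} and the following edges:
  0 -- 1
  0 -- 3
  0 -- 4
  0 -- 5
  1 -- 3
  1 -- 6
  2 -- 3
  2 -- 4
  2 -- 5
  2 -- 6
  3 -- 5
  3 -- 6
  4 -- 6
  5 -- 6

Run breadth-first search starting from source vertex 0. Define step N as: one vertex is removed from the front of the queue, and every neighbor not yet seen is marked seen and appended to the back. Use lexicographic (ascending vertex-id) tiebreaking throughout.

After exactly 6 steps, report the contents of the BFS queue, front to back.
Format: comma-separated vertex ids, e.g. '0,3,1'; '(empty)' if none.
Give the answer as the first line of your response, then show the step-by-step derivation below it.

2

step 1: dequeue 0; queue=[1,3,4,5]; order=0
step 2: dequeue 1; queue=[3,4,5,6]; order=0,1
step 3: dequeue 3; queue=[4,5,6,2]; order=0,1,3
step 4: dequeue 4; queue=[5,6,2]; order=0,1,3,4
step 5: dequeue 5; queue=[6,2]; order=0,1,3,4,5
step 6: dequeue 6; queue=[2]; order=0,1,3,4,5,6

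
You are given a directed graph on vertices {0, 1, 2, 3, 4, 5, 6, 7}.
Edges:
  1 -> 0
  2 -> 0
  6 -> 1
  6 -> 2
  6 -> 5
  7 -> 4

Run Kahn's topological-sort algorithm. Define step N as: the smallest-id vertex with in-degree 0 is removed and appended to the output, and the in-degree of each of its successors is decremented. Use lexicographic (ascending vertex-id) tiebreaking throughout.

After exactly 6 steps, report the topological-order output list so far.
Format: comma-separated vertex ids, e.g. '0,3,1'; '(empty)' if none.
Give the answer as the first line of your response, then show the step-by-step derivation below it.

3,6,1,2,0,5

step 1: output 3; order=[3]; indeg=(2,1,1,0,1,1,0,0)
step 2: output 6; order=[3,6]; indeg=(2,0,0,0,1,0,0,0)
step 3: output 1; order=[3,6,1]; indeg=(1,0,0,0,1,0,0,0)
step 4: output 2; order=[3,6,1,2]; indeg=(0,0,0,0,1,0,0,0)
step 5: output 0; order=[3,6,1,2,0]; indeg=(0,0,0,0,1,0,0,0)
step 6: output 5; order=[3,6,1,2,0,5]; indeg=(0,0,0,0,1,0,0,0)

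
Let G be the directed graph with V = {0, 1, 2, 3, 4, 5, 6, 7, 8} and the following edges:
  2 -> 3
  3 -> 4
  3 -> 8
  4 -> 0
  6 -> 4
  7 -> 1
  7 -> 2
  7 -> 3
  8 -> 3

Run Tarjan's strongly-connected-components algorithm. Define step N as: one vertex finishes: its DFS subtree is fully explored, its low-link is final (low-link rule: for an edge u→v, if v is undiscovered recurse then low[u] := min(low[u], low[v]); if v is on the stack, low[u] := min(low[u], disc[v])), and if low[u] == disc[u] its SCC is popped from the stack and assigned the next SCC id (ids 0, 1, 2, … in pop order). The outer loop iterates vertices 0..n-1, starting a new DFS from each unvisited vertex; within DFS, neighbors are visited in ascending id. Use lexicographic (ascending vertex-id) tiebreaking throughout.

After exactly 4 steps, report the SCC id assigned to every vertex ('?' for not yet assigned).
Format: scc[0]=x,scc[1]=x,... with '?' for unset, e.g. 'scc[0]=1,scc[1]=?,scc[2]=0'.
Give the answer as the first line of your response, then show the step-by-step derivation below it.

scc[0]=0,scc[1]=1,scc[2]=?,scc[3]=?,scc[4]=2,scc[5]=?,scc[6]=?,scc[7]=?,scc[8]=?

step 1: low=(low[0]=0,low[1]=?,low[2]=?,low[3]=?,low[4]=?,low[5]=?,low[6]=?,low[7]=?,low[8]=?); scc=(scc[0]=0,scc[1]=?,scc[2]=?,scc[3]=?,scc[4]=?,scc[5]=?,scc[6]=?,scc[7]=?,scc[8]=?)
step 2: low=(low[0]=0,low[1]=1,low[2]=?,low[3]=?,low[4]=?,low[5]=?,low[6]=?,low[7]=?,low[8]=?); scc=(scc[0]=0,scc[1]=1,scc[2]=?,scc[3]=?,scc[4]=?,scc[5]=?,scc[6]=?,scc[7]=?,scc[8]=?)
step 3: low=(low[0]=0,low[1]=1,low[2]=2,low[3]=3,low[4]=4,low[5]=?,low[6]=?,low[7]=?,low[8]=?); scc=(scc[0]=0,scc[1]=1,scc[2]=?,scc[3]=?,scc[4]=2,scc[5]=?,scc[6]=?,scc[7]=?,scc[8]=?)
step 4: low=(low[0]=0,low[1]=1,low[2]=2,low[3]=3,low[4]=4,low[5]=?,low[6]=?,low[7]=?,low[8]=3); scc=(scc[0]=0,scc[1]=1,scc[2]=?,scc[3]=?,scc[4]=2,scc[5]=?,scc[6]=?,scc[7]=?,scc[8]=?)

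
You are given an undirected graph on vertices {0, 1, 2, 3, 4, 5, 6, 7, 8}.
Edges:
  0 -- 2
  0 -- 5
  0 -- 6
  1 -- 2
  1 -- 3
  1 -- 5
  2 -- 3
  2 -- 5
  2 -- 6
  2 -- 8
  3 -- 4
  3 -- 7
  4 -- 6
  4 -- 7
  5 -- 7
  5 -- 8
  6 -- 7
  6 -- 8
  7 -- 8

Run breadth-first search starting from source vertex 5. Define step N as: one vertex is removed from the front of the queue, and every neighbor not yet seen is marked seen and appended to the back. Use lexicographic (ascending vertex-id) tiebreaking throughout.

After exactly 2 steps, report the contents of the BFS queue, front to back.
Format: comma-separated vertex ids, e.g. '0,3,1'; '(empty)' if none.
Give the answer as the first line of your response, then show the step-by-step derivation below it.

1,2,7,8,6

step 1: dequeue 5; queue=[0,1,2,7,8]; order=5
step 2: dequeue 0; queue=[1,2,7,8,6]; order=5,0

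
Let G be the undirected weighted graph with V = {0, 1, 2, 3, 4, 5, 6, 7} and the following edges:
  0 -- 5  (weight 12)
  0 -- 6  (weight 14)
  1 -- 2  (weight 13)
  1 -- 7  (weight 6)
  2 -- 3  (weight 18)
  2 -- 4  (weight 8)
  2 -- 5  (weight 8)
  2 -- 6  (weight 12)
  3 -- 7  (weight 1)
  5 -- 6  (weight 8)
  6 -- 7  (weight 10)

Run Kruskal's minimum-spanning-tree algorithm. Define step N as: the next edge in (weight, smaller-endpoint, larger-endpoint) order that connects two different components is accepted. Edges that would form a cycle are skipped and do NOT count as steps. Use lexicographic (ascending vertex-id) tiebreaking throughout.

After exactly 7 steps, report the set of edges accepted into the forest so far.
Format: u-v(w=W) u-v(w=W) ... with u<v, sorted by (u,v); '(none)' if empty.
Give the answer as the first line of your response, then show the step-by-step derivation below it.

0-5(w=12) 1-7(w=6) 2-4(w=8) 2-5(w=8) 3-7(w=1) 5-6(w=8) 6-7(w=10)

step 1: add edge 3-7 (w=1); MST = {3-7(w=1)}
step 2: add edge 1-7 (w=6); MST = {1-7(w=6) 3-7(w=1)}
step 3: add edge 2-4 (w=8); MST = {1-7(w=6) 2-4(w=8) 3-7(w=1)}
step 4: add edge 2-5 (w=8); MST = {1-7(w=6) 2-4(w=8) 2-5(w=8) 3-7(w=1)}
step 5: add edge 5-6 (w=8); MST = {1-7(w=6) 2-4(w=8) 2-5(w=8) 3-7(w=1) 5-6(w=8)}
step 6: add edge 6-7 (w=10); MST = {1-7(w=6) 2-4(w=8) 2-5(w=8) 3-7(w=1) 5-6(w=8) 6-7(w=10)}
step 7: add edge 0-5 (w=12); MST = {0-5(w=12) 1-7(w=6) 2-4(w=8) 2-5(w=8) 3-7(w=1) 5-6(w=8) 6-7(w=10)}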